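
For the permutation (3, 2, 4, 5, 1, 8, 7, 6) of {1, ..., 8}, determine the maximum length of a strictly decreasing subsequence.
3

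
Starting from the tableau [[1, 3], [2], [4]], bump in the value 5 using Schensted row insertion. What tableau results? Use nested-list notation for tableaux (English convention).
[[1, 3, 5], [2], [4]]

5 is larger than every entry of row 1, so it is appended to row 1. The new tableau is [[1, 3, 5], [2], [4]].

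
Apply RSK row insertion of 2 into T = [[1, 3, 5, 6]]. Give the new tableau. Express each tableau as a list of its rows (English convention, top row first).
[[1, 2, 5, 6], [3]]

In row 1, 2 replaces 3 (the leftmost entry greater than 2); 3 is bumped to row 2. 3 starts a new row 2. The new tableau is [[1, 2, 5, 6], [3]].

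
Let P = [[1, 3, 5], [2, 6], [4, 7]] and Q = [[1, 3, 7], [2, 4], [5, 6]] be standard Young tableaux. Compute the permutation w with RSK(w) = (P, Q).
Reverse the RSK construction: for i from n down to 1, find the cell of Q containing i, remove the entry at that cell from P, and reverse-bump it up through P; the value ejected from row 1 is w(i).

Step i=7: Q has 7 at row 1, column 3; remove that cell from P, ejecting 5. So w(7) = 5. P is now [[1, 3], [2, 6], [4, 7]].
Step i=6: Q has 6 at row 3, column 2; remove 7 from row 3 of P and reverse-bump: 7 enters row 2 and ejects 6; 6 enters row 1 and ejects 3. So w(6) = 3. P is now [[1, 6], [2, 7], [4]].
Step i=5: Q has 5 at row 3, column 1; remove 4 from row 3 of P and reverse-bump: 4 enters row 2 and ejects 2; 2 enters row 1 and ejects 1. So w(5) = 1. P is now [[2, 6], [4, 7]].
Step i=4: Q has 4 at row 2, column 2; remove 7 from row 2 of P and reverse-bump: 7 enters row 1 and ejects 6. So w(4) = 6. P is now [[2, 7], [4]].
Step i=3: Q has 3 at row 1, column 2; remove that cell from P, ejecting 7. So w(3) = 7. P is now [[2], [4]].
Step i=2: Q has 2 at row 2, column 1; remove 4 from row 2 of P and reverse-bump: 4 enters row 1 and ejects 2. So w(2) = 2. P is now [[4]].
Step i=1: Q has 1 at row 1, column 1; remove that cell from P, ejecting 4. So w(1) = 4. P is now [].

So w = 4 2 7 6 1 3 5.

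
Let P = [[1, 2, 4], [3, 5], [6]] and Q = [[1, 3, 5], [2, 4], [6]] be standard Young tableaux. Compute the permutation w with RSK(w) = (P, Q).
3 1 6 2 5 4

Reverse the RSK construction: for i from n down to 1, find the cell of Q containing i, remove the entry at that cell from P, and reverse-bump it up through P; the value ejected from row 1 is w(i).

Step i=6: Q has 6 at row 3, column 1; remove 6 from row 3 of P and reverse-bump: 6 enters row 2 and ejects 5; 5 enters row 1 and ejects 4. So w(6) = 4. P is now [[1, 2, 5], [3, 6]].
Step i=5: Q has 5 at row 1, column 3; remove that cell from P, ejecting 5. So w(5) = 5. P is now [[1, 2], [3, 6]].
Step i=4: Q has 4 at row 2, column 2; remove 6 from row 2 of P and reverse-bump: 6 enters row 1 and ejects 2. So w(4) = 2. P is now [[1, 6], [3]].
Step i=3: Q has 3 at row 1, column 2; remove that cell from P, ejecting 6. So w(3) = 6. P is now [[1], [3]].
Step i=2: Q has 2 at row 2, column 1; remove 3 from row 2 of P and reverse-bump: 3 enters row 1 and ejects 1. So w(2) = 1. P is now [[3]].
Step i=1: Q has 1 at row 1, column 1; remove that cell from P, ejecting 3. So w(1) = 3. P is now [].

So w = 3 1 6 2 5 4.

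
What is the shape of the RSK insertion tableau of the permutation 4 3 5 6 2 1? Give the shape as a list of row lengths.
Row-insert each entry into an empty tableau.

After inserting 4: P = [[4]].
After inserting 3: P = [[3], [4]].
After inserting 5: P = [[3, 5], [4]].
After inserting 6: P = [[3, 5, 6], [4]].
After inserting 2: P = [[2, 5, 6], [3], [4]].
After inserting 1: P = [[1, 5, 6], [2], [3], [4]].

The final insertion tableau P = [[1, 5, 6], [2], [3], [4]] has shape [3, 1, 1, 1].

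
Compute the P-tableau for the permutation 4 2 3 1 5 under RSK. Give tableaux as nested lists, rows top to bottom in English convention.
P = [[1, 3, 5], [2], [4]]

Insert 4: appended to row 1. P = [[4]].
Insert 2: 2 bumps 4 from row 1; 4 starts row 2. P = [[2], [4]].
Insert 3: appended to row 1. P = [[2, 3], [4]].
Insert 1: 1 bumps 2 from row 1; 2 bumps 4 from row 2; 4 starts row 3. P = [[1, 3], [2], [4]].
Insert 5: appended to row 1. P = [[1, 3, 5], [2], [4]].

So P = [[1, 3, 5], [2], [4]].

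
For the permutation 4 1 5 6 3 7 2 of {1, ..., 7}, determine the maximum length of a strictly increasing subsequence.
4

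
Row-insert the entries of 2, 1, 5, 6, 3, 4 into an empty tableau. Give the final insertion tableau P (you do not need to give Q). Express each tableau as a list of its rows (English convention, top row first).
Insert 2: appended to row 1. P = [[2]].
Insert 1: 1 bumps 2 from row 1; 2 starts row 2. P = [[1], [2]].
Insert 5: appended to row 1. P = [[1, 5], [2]].
Insert 6: appended to row 1. P = [[1, 5, 6], [2]].
Insert 3: 3 bumps 5 from row 1; 5 appends to row 2. P = [[1, 3, 6], [2, 5]].
Insert 4: 4 bumps 6 from row 1; 6 appends to row 2. P = [[1, 3, 4], [2, 5, 6]].

So P = [[1, 3, 4], [2, 5, 6]].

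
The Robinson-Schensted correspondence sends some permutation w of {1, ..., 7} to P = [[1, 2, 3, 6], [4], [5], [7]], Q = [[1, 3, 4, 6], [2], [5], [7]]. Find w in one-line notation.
7 1 2 5 4 6 3

Reverse the RSK construction: for i from n down to 1, find the cell of Q containing i, remove the entry at that cell from P, and reverse-bump it up through P; the value ejected from row 1 is w(i).

Step i=7: Q has 7 at row 4, column 1; remove 7 from row 4 of P and reverse-bump: 7 enters row 3 and ejects 5; 5 enters row 2 and ejects 4; 4 enters row 1 and ejects 3. So w(7) = 3. P is now [[1, 2, 4, 6], [5], [7]].
Step i=6: Q has 6 at row 1, column 4; remove that cell from P, ejecting 6. So w(6) = 6. P is now [[1, 2, 4], [5], [7]].
Step i=5: Q has 5 at row 3, column 1; remove 7 from row 3 of P and reverse-bump: 7 enters row 2 and ejects 5; 5 enters row 1 and ejects 4. So w(5) = 4. P is now [[1, 2, 5], [7]].
Step i=4: Q has 4 at row 1, column 3; remove that cell from P, ejecting 5. So w(4) = 5. P is now [[1, 2], [7]].
Step i=3: Q has 3 at row 1, column 2; remove that cell from P, ejecting 2. So w(3) = 2. P is now [[1], [7]].
Step i=2: Q has 2 at row 2, column 1; remove 7 from row 2 of P and reverse-bump: 7 enters row 1 and ejects 1. So w(2) = 1. P is now [[7]].
Step i=1: Q has 1 at row 1, column 1; remove that cell from P, ejecting 7. So w(1) = 7. P is now [].

So w = 7 1 2 5 4 6 3.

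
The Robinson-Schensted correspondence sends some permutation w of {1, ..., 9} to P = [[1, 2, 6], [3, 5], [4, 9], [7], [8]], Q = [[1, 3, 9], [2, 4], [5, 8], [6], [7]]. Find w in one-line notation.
8 4 9 7 5 3 1 2 6

Reverse the RSK construction: for i from n down to 1, find the cell of Q containing i, remove the entry at that cell from P, and reverse-bump it up through P; the value ejected from row 1 is w(i).

Step i=9: Q has 9 at row 1, column 3; remove that cell from P, ejecting 6. So w(9) = 6. P is now [[1, 2], [3, 5], [4, 9], [7], [8]].
Step i=8: Q has 8 at row 3, column 2; remove 9 from row 3 of P and reverse-bump: 9 enters row 2 and ejects 5; 5 enters row 1 and ejects 2. So w(8) = 2. P is now [[1, 5], [3, 9], [4], [7], [8]].
Step i=7: Q has 7 at row 5, column 1; remove 8 from row 5 of P and reverse-bump: 8 enters row 4 and ejects 7; 7 enters row 3 and ejects 4; 4 enters row 2 and ejects 3; 3 enters row 1 and ejects 1. So w(7) = 1. P is now [[3, 5], [4, 9], [7], [8]].
Step i=6: Q has 6 at row 4, column 1; remove 8 from row 4 of P and reverse-bump: 8 enters row 3 and ejects 7; 7 enters row 2 and ejects 4; 4 enters row 1 and ejects 3. So w(6) = 3. P is now [[4, 5], [7, 9], [8]].
Step i=5: Q has 5 at row 3, column 1; remove 8 from row 3 of P and reverse-bump: 8 enters row 2 and ejects 7; 7 enters row 1 and ejects 5. So w(5) = 5. P is now [[4, 7], [8, 9]].
Step i=4: Q has 4 at row 2, column 2; remove 9 from row 2 of P and reverse-bump: 9 enters row 1 and ejects 7. So w(4) = 7. P is now [[4, 9], [8]].
Step i=3: Q has 3 at row 1, column 2; remove that cell from P, ejecting 9. So w(3) = 9. P is now [[4], [8]].
Step i=2: Q has 2 at row 2, column 1; remove 8 from row 2 of P and reverse-bump: 8 enters row 1 and ejects 4. So w(2) = 4. P is now [[8]].
Step i=1: Q has 1 at row 1, column 1; remove that cell from P, ejecting 8. So w(1) = 8. P is now [].

So w = 8 4 9 7 5 3 1 2 6.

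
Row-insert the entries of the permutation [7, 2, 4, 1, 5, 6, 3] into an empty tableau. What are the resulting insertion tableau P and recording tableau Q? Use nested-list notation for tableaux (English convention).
Insert each entry of the permutation into P by Schensted row insertion, recording in Q the position of each new cell.

Insert 7: appended to row 1. P = [[7]], Q = [[1]].
Insert 2: 2 bumps 7 from row 1; 7 starts row 2. P = [[2], [7]], Q = [[1], [2]].
Insert 4: appended to row 1. P = [[2, 4], [7]], Q = [[1, 3], [2]].
Insert 1: 1 bumps 2 from row 1; 2 bumps 7 from row 2; 7 starts row 3. P = [[1, 4], [2], [7]], Q = [[1, 3], [2], [4]].
Insert 5: appended to row 1. P = [[1, 4, 5], [2], [7]], Q = [[1, 3, 5], [2], [4]].
Insert 6: appended to row 1. P = [[1, 4, 5, 6], [2], [7]], Q = [[1, 3, 5, 6], [2], [4]].
Insert 3: 3 bumps 4 from row 1; 4 appends to row 2. P = [[1, 3, 5, 6], [2, 4], [7]], Q = [[1, 3, 5, 6], [2, 7], [4]].

So P = [[1, 3, 5, 6], [2, 4], [7]], Q = [[1, 3, 5, 6], [2, 7], [4]].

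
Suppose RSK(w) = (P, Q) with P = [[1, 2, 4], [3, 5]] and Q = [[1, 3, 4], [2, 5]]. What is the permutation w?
Reverse the RSK construction: for i from n down to 1, find the cell of Q containing i, remove the entry at that cell from P, and reverse-bump it up through P; the value ejected from row 1 is w(i).

Step i=5: Q has 5 at row 2, column 2; remove 5 from row 2 of P and reverse-bump: 5 enters row 1 and ejects 4. So w(5) = 4. P is now [[1, 2, 5], [3]].
Step i=4: Q has 4 at row 1, column 3; remove that cell from P, ejecting 5. So w(4) = 5. P is now [[1, 2], [3]].
Step i=3: Q has 3 at row 1, column 2; remove that cell from P, ejecting 2. So w(3) = 2. P is now [[1], [3]].
Step i=2: Q has 2 at row 2, column 1; remove 3 from row 2 of P and reverse-bump: 3 enters row 1 and ejects 1. So w(2) = 1. P is now [[3]].
Step i=1: Q has 1 at row 1, column 1; remove that cell from P, ejecting 3. So w(1) = 3. P is now [].

So w = 3 1 2 5 4.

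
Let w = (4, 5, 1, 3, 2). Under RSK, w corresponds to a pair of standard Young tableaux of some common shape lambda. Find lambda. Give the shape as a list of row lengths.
[2, 2, 1]

RSK row insertion gives P = [[1, 2], [3, 5], [4]], which has shape [2, 2, 1].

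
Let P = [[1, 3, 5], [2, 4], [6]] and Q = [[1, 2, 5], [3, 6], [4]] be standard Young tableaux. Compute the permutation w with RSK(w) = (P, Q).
Reverse the RSK construction: for i from n down to 1, find the cell of Q containing i, remove the entry at that cell from P, and reverse-bump it up through P; the value ejected from row 1 is w(i).

Step i=6: Q has 6 at row 2, column 2; remove 4 from row 2 of P and reverse-bump: 4 enters row 1 and ejects 3. So w(6) = 3. P is now [[1, 4, 5], [2], [6]].
Step i=5: Q has 5 at row 1, column 3; remove that cell from P, ejecting 5. So w(5) = 5. P is now [[1, 4], [2], [6]].
Step i=4: Q has 4 at row 3, column 1; remove 6 from row 3 of P and reverse-bump: 6 enters row 2 and ejects 2; 2 enters row 1 and ejects 1. So w(4) = 1. P is now [[2, 4], [6]].
Step i=3: Q has 3 at row 2, column 1; remove 6 from row 2 of P and reverse-bump: 6 enters row 1 and ejects 4. So w(3) = 4. P is now [[2, 6]].
Step i=2: Q has 2 at row 1, column 2; remove that cell from P, ejecting 6. So w(2) = 6. P is now [[2]].
Step i=1: Q has 1 at row 1, column 1; remove that cell from P, ejecting 2. So w(1) = 2. P is now [].

So w = 2 6 4 1 5 3.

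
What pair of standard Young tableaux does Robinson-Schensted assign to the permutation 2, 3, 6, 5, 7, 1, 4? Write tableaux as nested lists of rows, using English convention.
P = [[1, 3, 4, 7], [2, 5], [6]], Q = [[1, 2, 3, 5], [4, 7], [6]]

Insert each entry of the permutation into P by Schensted row insertion, recording in Q the position of each new cell.

Insert 2: appended to row 1. P = [[2]].
Insert 3: appended to row 1. P = [[2, 3]].
Insert 6: appended to row 1. P = [[2, 3, 6]].
Insert 5: 5 bumps 6 from row 1; 6 starts row 2. P = [[2, 3, 5], [6]].
Insert 7: appended to row 1. P = [[2, 3, 5, 7], [6]].
Insert 1: 1 bumps 2 from row 1; 2 bumps 6 from row 2; 6 starts row 3. P = [[1, 3, 5, 7], [2], [6]].
Insert 4: 4 bumps 5 from row 1; 5 appends to row 2. P = [[1, 3, 4, 7], [2, 5], [6]].

So P = [[1, 3, 4, 7], [2, 5], [6]], Q = [[1, 2, 3, 5], [4, 7], [6]].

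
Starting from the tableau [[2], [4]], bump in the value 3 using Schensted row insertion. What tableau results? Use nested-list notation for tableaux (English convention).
[[2, 3], [4]]

3 is larger than every entry of row 1, so it is appended to row 1. The new tableau is [[2, 3], [4]].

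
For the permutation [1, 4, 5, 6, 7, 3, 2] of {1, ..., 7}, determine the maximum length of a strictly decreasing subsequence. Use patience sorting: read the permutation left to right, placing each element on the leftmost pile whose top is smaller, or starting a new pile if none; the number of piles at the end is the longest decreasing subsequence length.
3

1: new pile. tops = [1]
4: onto pile 1 (replacing 1). tops = [4]
5: onto pile 1 (replacing 4). tops = [5]
6: onto pile 1 (replacing 5). tops = [6]
7: onto pile 1 (replacing 6). tops = [7]
3: new pile. tops = [7, 3]
2: new pile. tops = [7, 3, 2]

3 piles, so the longest decreasing subsequence has length 3.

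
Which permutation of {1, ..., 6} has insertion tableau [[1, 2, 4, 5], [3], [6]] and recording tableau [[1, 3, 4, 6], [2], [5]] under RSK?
6 1 3 4 2 5

Reverse the RSK construction: for i from n down to 1, find the cell of Q containing i, remove the entry at that cell from P, and reverse-bump it up through P; the value ejected from row 1 is w(i).

Step i=6: Q has 6 at row 1, column 4; remove that cell from P, ejecting 5. So w(6) = 5. P is now [[1, 2, 4], [3], [6]].
Step i=5: Q has 5 at row 3, column 1; remove 6 from row 3 of P and reverse-bump: 6 enters row 2 and ejects 3; 3 enters row 1 and ejects 2. So w(5) = 2. P is now [[1, 3, 4], [6]].
Step i=4: Q has 4 at row 1, column 3; remove that cell from P, ejecting 4. So w(4) = 4. P is now [[1, 3], [6]].
Step i=3: Q has 3 at row 1, column 2; remove that cell from P, ejecting 3. So w(3) = 3. P is now [[1], [6]].
Step i=2: Q has 2 at row 2, column 1; remove 6 from row 2 of P and reverse-bump: 6 enters row 1 and ejects 1. So w(2) = 1. P is now [[6]].
Step i=1: Q has 1 at row 1, column 1; remove that cell from P, ejecting 6. So w(1) = 6. P is now [].

So w = 6 1 3 4 2 5.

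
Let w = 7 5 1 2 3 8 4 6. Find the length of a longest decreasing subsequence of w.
3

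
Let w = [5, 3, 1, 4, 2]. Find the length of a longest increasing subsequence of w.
2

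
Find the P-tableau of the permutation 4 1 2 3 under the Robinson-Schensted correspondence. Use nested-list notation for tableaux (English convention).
Insert 4: appended to row 1. P = [[4]].
Insert 1: 1 bumps 4 from row 1; 4 starts row 2. P = [[1], [4]].
Insert 2: appended to row 1. P = [[1, 2], [4]].
Insert 3: appended to row 1. P = [[1, 2, 3], [4]].

So P = [[1, 2, 3], [4]].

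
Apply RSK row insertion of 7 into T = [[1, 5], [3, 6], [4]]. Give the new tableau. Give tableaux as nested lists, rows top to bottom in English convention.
7 is larger than every entry of row 1, so it is appended to row 1. The new tableau is [[1, 5, 7], [3, 6], [4]].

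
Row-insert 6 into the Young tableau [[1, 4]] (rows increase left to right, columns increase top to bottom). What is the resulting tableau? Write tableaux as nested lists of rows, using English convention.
6 is larger than every entry of row 1, so it is appended to row 1. The new tableau is [[1, 4, 6]].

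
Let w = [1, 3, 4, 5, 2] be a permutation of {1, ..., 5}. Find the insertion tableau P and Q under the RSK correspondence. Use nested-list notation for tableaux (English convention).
P = [[1, 2, 4, 5], [3]], Q = [[1, 2, 3, 4], [5]]

Insert each entry of the permutation into P by Schensted row insertion, recording in Q the position of each new cell.

Insert 1: appended to row 1. P = [[1]], Q = [[1]].
Insert 3: appended to row 1. P = [[1, 3]], Q = [[1, 2]].
Insert 4: appended to row 1. P = [[1, 3, 4]], Q = [[1, 2, 3]].
Insert 5: appended to row 1. P = [[1, 3, 4, 5]], Q = [[1, 2, 3, 4]].
Insert 2: 2 bumps 3 from row 1; 3 starts row 2. P = [[1, 2, 4, 5], [3]], Q = [[1, 2, 3, 4], [5]].

So P = [[1, 2, 4, 5], [3]], Q = [[1, 2, 3, 4], [5]].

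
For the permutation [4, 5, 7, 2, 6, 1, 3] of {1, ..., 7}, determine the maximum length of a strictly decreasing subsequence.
3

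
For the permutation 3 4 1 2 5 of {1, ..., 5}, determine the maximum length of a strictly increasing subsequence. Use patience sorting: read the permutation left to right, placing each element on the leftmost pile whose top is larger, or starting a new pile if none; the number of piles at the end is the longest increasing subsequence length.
3: new pile. tops = [3]
4: new pile. tops = [3, 4]
1: onto pile 1 (replacing 3). tops = [1, 4]
2: onto pile 2 (replacing 4). tops = [1, 2]
5: new pile. tops = [1, 2, 5]

3 piles, so the longest increasing subsequence has length 3.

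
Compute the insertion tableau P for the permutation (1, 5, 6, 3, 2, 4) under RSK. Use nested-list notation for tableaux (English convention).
P = [[1, 2, 4], [3, 6], [5]]

Insert 1: appended to row 1. P = [[1]].
Insert 5: appended to row 1. P = [[1, 5]].
Insert 6: appended to row 1. P = [[1, 5, 6]].
Insert 3: 3 bumps 5 from row 1; 5 starts row 2. P = [[1, 3, 6], [5]].
Insert 2: 2 bumps 3 from row 1; 3 bumps 5 from row 2; 5 starts row 3. P = [[1, 2, 6], [3], [5]].
Insert 4: 4 bumps 6 from row 1; 6 appends to row 2. P = [[1, 2, 4], [3, 6], [5]].

So P = [[1, 2, 4], [3, 6], [5]].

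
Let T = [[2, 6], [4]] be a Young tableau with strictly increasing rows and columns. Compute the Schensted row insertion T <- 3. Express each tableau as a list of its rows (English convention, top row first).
[[2, 3], [4, 6]]

In row 1, 3 replaces 6 (the leftmost entry greater than 3); 6 is bumped to row 2. 6 is appended to row 2. The new tableau is [[2, 3], [4, 6]].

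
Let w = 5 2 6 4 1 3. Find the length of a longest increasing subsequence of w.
2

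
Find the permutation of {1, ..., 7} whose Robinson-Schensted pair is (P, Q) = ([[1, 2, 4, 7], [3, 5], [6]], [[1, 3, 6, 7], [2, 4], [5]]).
Reverse RSK: for i = n, n-1, ..., 1, locate i in Q, remove the corresponding corner cell from P, and reverse-bump its entry up through P; the value ejected from row 1 is w(i).

So w = 3 1 6 5 2 4 7.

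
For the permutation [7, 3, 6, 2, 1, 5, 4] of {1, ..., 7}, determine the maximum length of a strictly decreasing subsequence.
4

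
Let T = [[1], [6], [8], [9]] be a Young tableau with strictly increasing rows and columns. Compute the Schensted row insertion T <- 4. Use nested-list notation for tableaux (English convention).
4 is larger than every entry of row 1, so it is appended to row 1. The new tableau is [[1, 4], [6], [8], [9]].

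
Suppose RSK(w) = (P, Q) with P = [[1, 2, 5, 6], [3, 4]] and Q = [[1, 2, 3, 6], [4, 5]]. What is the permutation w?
3 4 5 1 2 6

Reverse the RSK construction: for i from n down to 1, find the cell of Q containing i, remove the entry at that cell from P, and reverse-bump it up through P; the value ejected from row 1 is w(i).

Step i=6: Q has 6 at row 1, column 4; remove that cell from P, ejecting 6. So w(6) = 6. P is now [[1, 2, 5], [3, 4]].
Step i=5: Q has 5 at row 2, column 2; remove 4 from row 2 of P and reverse-bump: 4 enters row 1 and ejects 2. So w(5) = 2. P is now [[1, 4, 5], [3]].
Step i=4: Q has 4 at row 2, column 1; remove 3 from row 2 of P and reverse-bump: 3 enters row 1 and ejects 1. So w(4) = 1. P is now [[3, 4, 5]].
Step i=3: Q has 3 at row 1, column 3; remove that cell from P, ejecting 5. So w(3) = 5. P is now [[3, 4]].
Step i=2: Q has 2 at row 1, column 2; remove that cell from P, ejecting 4. So w(2) = 4. P is now [[3]].
Step i=1: Q has 1 at row 1, column 1; remove that cell from P, ejecting 3. So w(1) = 3. P is now [].

So w = 3 4 5 1 2 6.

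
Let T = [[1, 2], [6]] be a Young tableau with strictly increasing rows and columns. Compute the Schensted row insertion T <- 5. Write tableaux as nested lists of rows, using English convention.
[[1, 2, 5], [6]]

5 is larger than every entry of row 1, so it is appended to row 1. The new tableau is [[1, 2, 5], [6]].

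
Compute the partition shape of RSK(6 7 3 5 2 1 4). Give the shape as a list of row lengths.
Row-insert each entry into an empty tableau.

After inserting 6: P = [[6]].
After inserting 7: P = [[6, 7]].
After inserting 3: P = [[3, 7], [6]].
After inserting 5: P = [[3, 5], [6, 7]].
After inserting 2: P = [[2, 5], [3, 7], [6]].
After inserting 1: P = [[1, 5], [2, 7], [3], [6]].
After inserting 4: P = [[1, 4], [2, 5], [3, 7], [6]].

The final insertion tableau P = [[1, 4], [2, 5], [3, 7], [6]] has shape [2, 2, 2, 1].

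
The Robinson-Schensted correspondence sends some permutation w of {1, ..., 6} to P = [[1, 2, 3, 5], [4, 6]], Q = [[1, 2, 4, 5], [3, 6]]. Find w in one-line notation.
Reverse the RSK construction: for i from n down to 1, find the cell of Q containing i, remove the entry at that cell from P, and reverse-bump it up through P; the value ejected from row 1 is w(i).

Step i=6: Q has 6 at row 2, column 2; remove 6 from row 2 of P and reverse-bump: 6 enters row 1 and ejects 5. So w(6) = 5. P is now [[1, 2, 3, 6], [4]].
Step i=5: Q has 5 at row 1, column 4; remove that cell from P, ejecting 6. So w(5) = 6. P is now [[1, 2, 3], [4]].
Step i=4: Q has 4 at row 1, column 3; remove that cell from P, ejecting 3. So w(4) = 3. P is now [[1, 2], [4]].
Step i=3: Q has 3 at row 2, column 1; remove 4 from row 2 of P and reverse-bump: 4 enters row 1 and ejects 2. So w(3) = 2. P is now [[1, 4]].
Step i=2: Q has 2 at row 1, column 2; remove that cell from P, ejecting 4. So w(2) = 4. P is now [[1]].
Step i=1: Q has 1 at row 1, column 1; remove that cell from P, ejecting 1. So w(1) = 1. P is now [].

So w = 1 4 2 3 6 5.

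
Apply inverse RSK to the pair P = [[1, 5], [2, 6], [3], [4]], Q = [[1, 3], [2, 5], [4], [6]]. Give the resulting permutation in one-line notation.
4 3 6 2 5 1

Reverse the RSK construction: for i from n down to 1, find the cell of Q containing i, remove the entry at that cell from P, and reverse-bump it up through P; the value ejected from row 1 is w(i).

Step i=6: Q has 6 at row 4, column 1; remove 4 from row 4 of P and reverse-bump: 4 enters row 3 and ejects 3; 3 enters row 2 and ejects 2; 2 enters row 1 and ejects 1. So w(6) = 1. P is now [[2, 5], [3, 6], [4]].
Step i=5: Q has 5 at row 2, column 2; remove 6 from row 2 of P and reverse-bump: 6 enters row 1 and ejects 5. So w(5) = 5. P is now [[2, 6], [3], [4]].
Step i=4: Q has 4 at row 3, column 1; remove 4 from row 3 of P and reverse-bump: 4 enters row 2 and ejects 3; 3 enters row 1 and ejects 2. So w(4) = 2. P is now [[3, 6], [4]].
Step i=3: Q has 3 at row 1, column 2; remove that cell from P, ejecting 6. So w(3) = 6. P is now [[3], [4]].
Step i=2: Q has 2 at row 2, column 1; remove 4 from row 2 of P and reverse-bump: 4 enters row 1 and ejects 3. So w(2) = 3. P is now [[4]].
Step i=1: Q has 1 at row 1, column 1; remove that cell from P, ejecting 4. So w(1) = 4. P is now [].

So w = 4 3 6 2 5 1.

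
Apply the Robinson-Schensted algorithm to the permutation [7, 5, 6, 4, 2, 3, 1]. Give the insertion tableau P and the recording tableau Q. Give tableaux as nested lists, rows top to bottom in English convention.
P = [[1, 3], [2, 6], [4], [5], [7]], Q = [[1, 3], [2, 6], [4], [5], [7]]

Insert each entry of the permutation into P by Schensted row insertion, recording in Q the position of each new cell.

After inserting 7: P = [[7]].
After inserting 5: P = [[5], [7]].
After inserting 6: P = [[5, 6], [7]].
After inserting 4: P = [[4, 6], [5], [7]].
After inserting 2: P = [[2, 6], [4], [5], [7]].
After inserting 3: P = [[2, 3], [4, 6], [5], [7]].
After inserting 1: P = [[1, 3], [2, 6], [4], [5], [7]].

So P = [[1, 3], [2, 6], [4], [5], [7]], Q = [[1, 3], [2, 6], [4], [5], [7]].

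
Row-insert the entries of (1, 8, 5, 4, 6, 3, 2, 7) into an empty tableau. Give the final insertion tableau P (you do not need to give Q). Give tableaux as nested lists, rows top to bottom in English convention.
Insert 1: appended to row 1. P = [[1]].
Insert 8: appended to row 1. P = [[1, 8]].
Insert 5: 5 bumps 8 from row 1; 8 starts row 2. P = [[1, 5], [8]].
Insert 4: 4 bumps 5 from row 1; 5 bumps 8 from row 2; 8 starts row 3. P = [[1, 4], [5], [8]].
Insert 6: appended to row 1. P = [[1, 4, 6], [5], [8]].
Insert 3: 3 bumps 4 from row 1; 4 bumps 5 from row 2; 5 bumps 8 from row 3; 8 starts row 4. P = [[1, 3, 6], [4], [5], [8]].
Insert 2: 2 bumps 3 from row 1; 3 bumps 4 from row 2; 4 bumps 5 from row 3; 5 bumps 8 from row 4; 8 starts row 5. P = [[1, 2, 6], [3], [4], [5], [8]].
Insert 7: appended to row 1. P = [[1, 2, 6, 7], [3], [4], [5], [8]].

So P = [[1, 2, 6, 7], [3], [4], [5], [8]].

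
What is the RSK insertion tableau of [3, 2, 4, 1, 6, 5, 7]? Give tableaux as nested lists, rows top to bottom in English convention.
P = [[1, 4, 5, 7], [2, 6], [3]]

Insert 3: appended to row 1. P = [[3]].
Insert 2: 2 bumps 3 from row 1; 3 starts row 2. P = [[2], [3]].
Insert 4: appended to row 1. P = [[2, 4], [3]].
Insert 1: 1 bumps 2 from row 1; 2 bumps 3 from row 2; 3 starts row 3. P = [[1, 4], [2], [3]].
Insert 6: appended to row 1. P = [[1, 4, 6], [2], [3]].
Insert 5: 5 bumps 6 from row 1; 6 appends to row 2. P = [[1, 4, 5], [2, 6], [3]].
Insert 7: appended to row 1. P = [[1, 4, 5, 7], [2, 6], [3]].

So P = [[1, 4, 5, 7], [2, 6], [3]].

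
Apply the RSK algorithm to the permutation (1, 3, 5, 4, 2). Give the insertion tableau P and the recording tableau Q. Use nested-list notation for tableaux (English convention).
P = [[1, 2, 4], [3], [5]], Q = [[1, 2, 3], [4], [5]]

Insert each entry of the permutation into P by Schensted row insertion, recording in Q the position of each new cell.

Insert 1: appended to row 1. P = [[1]].
Insert 3: appended to row 1. P = [[1, 3]].
Insert 5: appended to row 1. P = [[1, 3, 5]].
Insert 4: 4 bumps 5 from row 1; 5 starts row 2. P = [[1, 3, 4], [5]].
Insert 2: 2 bumps 3 from row 1; 3 bumps 5 from row 2; 5 starts row 3. P = [[1, 2, 4], [3], [5]].

So P = [[1, 2, 4], [3], [5]], Q = [[1, 2, 3], [4], [5]].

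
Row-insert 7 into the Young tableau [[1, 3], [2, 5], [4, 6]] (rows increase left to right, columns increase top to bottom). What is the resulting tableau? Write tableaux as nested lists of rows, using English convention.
[[1, 3, 7], [2, 5], [4, 6]]

7 is larger than every entry of row 1, so it is appended to row 1. The new tableau is [[1, 3, 7], [2, 5], [4, 6]].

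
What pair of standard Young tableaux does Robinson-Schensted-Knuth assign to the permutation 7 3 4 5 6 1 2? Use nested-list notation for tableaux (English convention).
P = [[1, 2, 5, 6], [3, 4], [7]], Q = [[1, 3, 4, 5], [2, 7], [6]]

Insert each entry of the permutation into P by Schensted row insertion, recording in Q the position of each new cell.

Insert 7: appended to row 1. P = [[7]].
Insert 3: 3 bumps 7 from row 1; 7 starts row 2. P = [[3], [7]].
Insert 4: appended to row 1. P = [[3, 4], [7]].
Insert 5: appended to row 1. P = [[3, 4, 5], [7]].
Insert 6: appended to row 1. P = [[3, 4, 5, 6], [7]].
Insert 1: 1 bumps 3 from row 1; 3 bumps 7 from row 2; 7 starts row 3. P = [[1, 4, 5, 6], [3], [7]].
Insert 2: 2 bumps 4 from row 1; 4 appends to row 2. P = [[1, 2, 5, 6], [3, 4], [7]].

So P = [[1, 2, 5, 6], [3, 4], [7]], Q = [[1, 3, 4, 5], [2, 7], [6]].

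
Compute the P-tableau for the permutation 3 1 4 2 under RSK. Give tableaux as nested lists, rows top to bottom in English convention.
P = [[1, 2], [3, 4]]

Insert 3: appended to row 1. P = [[3]].
Insert 1: 1 bumps 3 from row 1; 3 starts row 2. P = [[1], [3]].
Insert 4: appended to row 1. P = [[1, 4], [3]].
Insert 2: 2 bumps 4 from row 1; 4 appends to row 2. P = [[1, 2], [3, 4]].

So P = [[1, 2], [3, 4]].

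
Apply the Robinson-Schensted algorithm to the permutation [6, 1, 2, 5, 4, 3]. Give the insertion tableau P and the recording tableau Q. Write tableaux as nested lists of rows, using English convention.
Insert each entry of the permutation into P by Schensted row insertion, recording in Q the position of each new cell.

Insert 6: appended to row 1. P = [[6]].
Insert 1: 1 bumps 6 from row 1; 6 starts row 2. P = [[1], [6]].
Insert 2: appended to row 1. P = [[1, 2], [6]].
Insert 5: appended to row 1. P = [[1, 2, 5], [6]].
Insert 4: 4 bumps 5 from row 1; 5 bumps 6 from row 2; 6 starts row 3. P = [[1, 2, 4], [5], [6]].
Insert 3: 3 bumps 4 from row 1; 4 bumps 5 from row 2; 5 bumps 6 from row 3; 6 starts row 4. P = [[1, 2, 3], [4], [5], [6]].

So P = [[1, 2, 3], [4], [5], [6]], Q = [[1, 3, 4], [2], [5], [6]].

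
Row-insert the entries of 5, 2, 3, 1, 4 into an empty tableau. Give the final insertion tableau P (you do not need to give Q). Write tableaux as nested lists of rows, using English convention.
P = [[1, 3, 4], [2], [5]]

After inserting 5: P = [[5]].
After inserting 2: P = [[2], [5]].
After inserting 3: P = [[2, 3], [5]].
After inserting 1: P = [[1, 3], [2], [5]].
After inserting 4: P = [[1, 3, 4], [2], [5]].

So P = [[1, 3, 4], [2], [5]].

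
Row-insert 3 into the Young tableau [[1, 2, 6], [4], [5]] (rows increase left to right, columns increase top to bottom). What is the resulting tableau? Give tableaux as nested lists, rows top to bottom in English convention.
[[1, 2, 3], [4, 6], [5]]

In row 1, 3 replaces 6 (the leftmost entry greater than 3); 6 is bumped to row 2. 6 is appended to row 2. The new tableau is [[1, 2, 3], [4, 6], [5]].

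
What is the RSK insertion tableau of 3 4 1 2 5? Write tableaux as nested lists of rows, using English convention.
P = [[1, 2, 5], [3, 4]]

Insert 3: appended to row 1. P = [[3]].
Insert 4: appended to row 1. P = [[3, 4]].
Insert 1: 1 bumps 3 from row 1; 3 starts row 2. P = [[1, 4], [3]].
Insert 2: 2 bumps 4 from row 1; 4 appends to row 2. P = [[1, 2], [3, 4]].
Insert 5: appended to row 1. P = [[1, 2, 5], [3, 4]].

So P = [[1, 2, 5], [3, 4]].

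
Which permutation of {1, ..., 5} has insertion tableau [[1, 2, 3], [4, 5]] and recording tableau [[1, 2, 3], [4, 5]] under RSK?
1 4 5 2 3

Reverse the RSK construction: for i from n down to 1, find the cell of Q containing i, remove the entry at that cell from P, and reverse-bump it up through P; the value ejected from row 1 is w(i).

Step i=5: Q has 5 at row 2, column 2; remove 5 from row 2 of P and reverse-bump: 5 enters row 1 and ejects 3. So w(5) = 3. P is now [[1, 2, 5], [4]].
Step i=4: Q has 4 at row 2, column 1; remove 4 from row 2 of P and reverse-bump: 4 enters row 1 and ejects 2. So w(4) = 2. P is now [[1, 4, 5]].
Step i=3: Q has 3 at row 1, column 3; remove that cell from P, ejecting 5. So w(3) = 5. P is now [[1, 4]].
Step i=2: Q has 2 at row 1, column 2; remove that cell from P, ejecting 4. So w(2) = 4. P is now [[1]].
Step i=1: Q has 1 at row 1, column 1; remove that cell from P, ejecting 1. So w(1) = 1. P is now [].

So w = 1 4 5 2 3.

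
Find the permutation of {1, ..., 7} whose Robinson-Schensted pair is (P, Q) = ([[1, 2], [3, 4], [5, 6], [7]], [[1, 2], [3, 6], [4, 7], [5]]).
5 7 6 3 1 4 2

Reverse RSK: for i = n, n-1, ..., 1, locate i in Q, remove the corresponding corner cell from P, and reverse-bump its entry up through P; the value ejected from row 1 is w(i).

So w = 5 7 6 3 1 4 2.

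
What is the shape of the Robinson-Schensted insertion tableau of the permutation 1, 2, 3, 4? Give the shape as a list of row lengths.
Row-insert each entry into an empty tableau.

After inserting 1: P = [[1]].
After inserting 2: P = [[1, 2]].
After inserting 3: P = [[1, 2, 3]].
After inserting 4: P = [[1, 2, 3, 4]].

The final insertion tableau P = [[1, 2, 3, 4]] has shape [4].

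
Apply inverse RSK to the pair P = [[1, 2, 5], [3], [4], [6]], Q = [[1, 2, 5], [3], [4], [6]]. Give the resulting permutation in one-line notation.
Reverse the RSK construction: for i from n down to 1, find the cell of Q containing i, remove the entry at that cell from P, and reverse-bump it up through P; the value ejected from row 1 is w(i).

Step i=6: Q has 6 at row 4, column 1; remove 6 from row 4 of P and reverse-bump: 6 enters row 3 and ejects 4; 4 enters row 2 and ejects 3; 3 enters row 1 and ejects 2. So w(6) = 2. P is now [[1, 3, 5], [4], [6]].
Step i=5: Q has 5 at row 1, column 3; remove that cell from P, ejecting 5. So w(5) = 5. P is now [[1, 3], [4], [6]].
Step i=4: Q has 4 at row 3, column 1; remove 6 from row 3 of P and reverse-bump: 6 enters row 2 and ejects 4; 4 enters row 1 and ejects 3. So w(4) = 3. P is now [[1, 4], [6]].
Step i=3: Q has 3 at row 2, column 1; remove 6 from row 2 of P and reverse-bump: 6 enters row 1 and ejects 4. So w(3) = 4. P is now [[1, 6]].
Step i=2: Q has 2 at row 1, column 2; remove that cell from P, ejecting 6. So w(2) = 6. P is now [[1]].
Step i=1: Q has 1 at row 1, column 1; remove that cell from P, ejecting 1. So w(1) = 1. P is now [].

So w = 1 6 4 3 5 2.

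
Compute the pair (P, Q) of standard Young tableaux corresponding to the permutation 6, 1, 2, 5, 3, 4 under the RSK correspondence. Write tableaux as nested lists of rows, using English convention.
Insert each entry of the permutation into P by Schensted row insertion, recording in Q the position of each new cell.

Insert 6: appended to row 1. P = [[6]].
Insert 1: 1 bumps 6 from row 1; 6 starts row 2. P = [[1], [6]].
Insert 2: appended to row 1. P = [[1, 2], [6]].
Insert 5: appended to row 1. P = [[1, 2, 5], [6]].
Insert 3: 3 bumps 5 from row 1; 5 bumps 6 from row 2; 6 starts row 3. P = [[1, 2, 3], [5], [6]].
Insert 4: appended to row 1. P = [[1, 2, 3, 4], [5], [6]].

So P = [[1, 2, 3, 4], [5], [6]], Q = [[1, 3, 4, 6], [2], [5]].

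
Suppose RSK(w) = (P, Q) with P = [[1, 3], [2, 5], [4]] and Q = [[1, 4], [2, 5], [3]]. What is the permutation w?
Reverse RSK: for i = n, n-1, ..., 1, locate i in Q, remove the corresponding corner cell from P, and reverse-bump its entry up through P; the value ejected from row 1 is w(i).

So w = 4 2 1 5 3.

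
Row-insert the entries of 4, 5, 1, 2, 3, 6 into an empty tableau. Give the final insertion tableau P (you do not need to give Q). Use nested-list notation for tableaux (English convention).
Insert 4: appended to row 1. P = [[4]].
Insert 5: appended to row 1. P = [[4, 5]].
Insert 1: 1 bumps 4 from row 1; 4 starts row 2. P = [[1, 5], [4]].
Insert 2: 2 bumps 5 from row 1; 5 appends to row 2. P = [[1, 2], [4, 5]].
Insert 3: appended to row 1. P = [[1, 2, 3], [4, 5]].
Insert 6: appended to row 1. P = [[1, 2, 3, 6], [4, 5]].

So P = [[1, 2, 3, 6], [4, 5]].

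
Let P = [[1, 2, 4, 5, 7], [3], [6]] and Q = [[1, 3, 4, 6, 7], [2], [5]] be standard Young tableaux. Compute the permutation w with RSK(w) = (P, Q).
Reverse the RSK construction: for i from n down to 1, find the cell of Q containing i, remove the entry at that cell from P, and reverse-bump it up through P; the value ejected from row 1 is w(i).

Step i=7: Q has 7 at row 1, column 5; remove that cell from P, ejecting 7. So w(7) = 7. P is now [[1, 2, 4, 5], [3], [6]].
Step i=6: Q has 6 at row 1, column 4; remove that cell from P, ejecting 5. So w(6) = 5. P is now [[1, 2, 4], [3], [6]].
Step i=5: Q has 5 at row 3, column 1; remove 6 from row 3 of P and reverse-bump: 6 enters row 2 and ejects 3; 3 enters row 1 and ejects 2. So w(5) = 2. P is now [[1, 3, 4], [6]].
Step i=4: Q has 4 at row 1, column 3; remove that cell from P, ejecting 4. So w(4) = 4. P is now [[1, 3], [6]].
Step i=3: Q has 3 at row 1, column 2; remove that cell from P, ejecting 3. So w(3) = 3. P is now [[1], [6]].
Step i=2: Q has 2 at row 2, column 1; remove 6 from row 2 of P and reverse-bump: 6 enters row 1 and ejects 1. So w(2) = 1. P is now [[6]].
Step i=1: Q has 1 at row 1, column 1; remove that cell from P, ejecting 6. So w(1) = 6. P is now [].

So w = 6 1 3 4 2 5 7.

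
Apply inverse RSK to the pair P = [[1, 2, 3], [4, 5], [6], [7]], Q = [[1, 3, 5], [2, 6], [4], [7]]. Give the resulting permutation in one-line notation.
Reverse the RSK construction: for i from n down to 1, find the cell of Q containing i, remove the entry at that cell from P, and reverse-bump it up through P; the value ejected from row 1 is w(i).

Step i=7: Q has 7 at row 4, column 1; remove 7 from row 4 of P and reverse-bump: 7 enters row 3 and ejects 6; 6 enters row 2 and ejects 5; 5 enters row 1 and ejects 3. So w(7) = 3. P is now [[1, 2, 5], [4, 6], [7]].
Step i=6: Q has 6 at row 2, column 2; remove 6 from row 2 of P and reverse-bump: 6 enters row 1 and ejects 5. So w(6) = 5. P is now [[1, 2, 6], [4], [7]].
Step i=5: Q has 5 at row 1, column 3; remove that cell from P, ejecting 6. So w(5) = 6. P is now [[1, 2], [4], [7]].
Step i=4: Q has 4 at row 3, column 1; remove 7 from row 3 of P and reverse-bump: 7 enters row 2 and ejects 4; 4 enters row 1 and ejects 2. So w(4) = 2. P is now [[1, 4], [7]].
Step i=3: Q has 3 at row 1, column 2; remove that cell from P, ejecting 4. So w(3) = 4. P is now [[1], [7]].
Step i=2: Q has 2 at row 2, column 1; remove 7 from row 2 of P and reverse-bump: 7 enters row 1 and ejects 1. So w(2) = 1. P is now [[7]].
Step i=1: Q has 1 at row 1, column 1; remove that cell from P, ejecting 7. So w(1) = 7. P is now [].

So w = 7 1 4 2 6 5 3.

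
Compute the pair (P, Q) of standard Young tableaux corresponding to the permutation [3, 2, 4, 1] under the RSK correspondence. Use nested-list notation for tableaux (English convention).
Insert each entry of the permutation into P by Schensted row insertion, recording in Q the position of each new cell.

After inserting 3: P = [[3]].
After inserting 2: P = [[2], [3]].
After inserting 4: P = [[2, 4], [3]].
After inserting 1: P = [[1, 4], [2], [3]].

So P = [[1, 4], [2], [3]], Q = [[1, 3], [2], [4]].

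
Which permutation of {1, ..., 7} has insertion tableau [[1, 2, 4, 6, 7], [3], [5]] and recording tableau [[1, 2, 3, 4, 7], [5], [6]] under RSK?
Reverse the RSK construction: for i from n down to 1, find the cell of Q containing i, remove the entry at that cell from P, and reverse-bump it up through P; the value ejected from row 1 is w(i).

Step i=7: Q has 7 at row 1, column 5; remove that cell from P, ejecting 7. So w(7) = 7. P is now [[1, 2, 4, 6], [3], [5]].
Step i=6: Q has 6 at row 3, column 1; remove 5 from row 3 of P and reverse-bump: 5 enters row 2 and ejects 3; 3 enters row 1 and ejects 2. So w(6) = 2. P is now [[1, 3, 4, 6], [5]].
Step i=5: Q has 5 at row 2, column 1; remove 5 from row 2 of P and reverse-bump: 5 enters row 1 and ejects 4. So w(5) = 4. P is now [[1, 3, 5, 6]].
Step i=4: Q has 4 at row 1, column 4; remove that cell from P, ejecting 6. So w(4) = 6. P is now [[1, 3, 5]].
Step i=3: Q has 3 at row 1, column 3; remove that cell from P, ejecting 5. So w(3) = 5. P is now [[1, 3]].
Step i=2: Q has 2 at row 1, column 2; remove that cell from P, ejecting 3. So w(2) = 3. P is now [[1]].
Step i=1: Q has 1 at row 1, column 1; remove that cell from P, ejecting 1. So w(1) = 1. P is now [].

So w = 1 3 5 6 4 2 7.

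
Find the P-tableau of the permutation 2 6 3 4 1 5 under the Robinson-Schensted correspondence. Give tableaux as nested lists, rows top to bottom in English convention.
P = [[1, 3, 4, 5], [2], [6]]

Insert 2: appended to row 1. P = [[2]].
Insert 6: appended to row 1. P = [[2, 6]].
Insert 3: 3 bumps 6 from row 1; 6 starts row 2. P = [[2, 3], [6]].
Insert 4: appended to row 1. P = [[2, 3, 4], [6]].
Insert 1: 1 bumps 2 from row 1; 2 bumps 6 from row 2; 6 starts row 3. P = [[1, 3, 4], [2], [6]].
Insert 5: appended to row 1. P = [[1, 3, 4, 5], [2], [6]].

So P = [[1, 3, 4, 5], [2], [6]].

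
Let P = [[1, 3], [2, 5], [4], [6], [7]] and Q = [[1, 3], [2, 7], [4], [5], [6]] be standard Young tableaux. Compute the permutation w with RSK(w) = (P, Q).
7 4 6 5 2 1 3

Reverse the RSK construction: for i from n down to 1, find the cell of Q containing i, remove the entry at that cell from P, and reverse-bump it up through P; the value ejected from row 1 is w(i).

Step i=7: Q has 7 at row 2, column 2; remove 5 from row 2 of P and reverse-bump: 5 enters row 1 and ejects 3. So w(7) = 3. P is now [[1, 5], [2], [4], [6], [7]].
Step i=6: Q has 6 at row 5, column 1; remove 7 from row 5 of P and reverse-bump: 7 enters row 4 and ejects 6; 6 enters row 3 and ejects 4; 4 enters row 2 and ejects 2; 2 enters row 1 and ejects 1. So w(6) = 1. P is now [[2, 5], [4], [6], [7]].
Step i=5: Q has 5 at row 4, column 1; remove 7 from row 4 of P and reverse-bump: 7 enters row 3 and ejects 6; 6 enters row 2 and ejects 4; 4 enters row 1 and ejects 2. So w(5) = 2. P is now [[4, 5], [6], [7]].
Step i=4: Q has 4 at row 3, column 1; remove 7 from row 3 of P and reverse-bump: 7 enters row 2 and ejects 6; 6 enters row 1 and ejects 5. So w(4) = 5. P is now [[4, 6], [7]].
Step i=3: Q has 3 at row 1, column 2; remove that cell from P, ejecting 6. So w(3) = 6. P is now [[4], [7]].
Step i=2: Q has 2 at row 2, column 1; remove 7 from row 2 of P and reverse-bump: 7 enters row 1 and ejects 4. So w(2) = 4. P is now [[7]].
Step i=1: Q has 1 at row 1, column 1; remove that cell from P, ejecting 7. So w(1) = 7. P is now [].

So w = 7 4 6 5 2 1 3.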